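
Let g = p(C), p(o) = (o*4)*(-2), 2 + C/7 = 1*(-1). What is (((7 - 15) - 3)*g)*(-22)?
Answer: 40656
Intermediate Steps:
C = -21 (C = -14 + 7*(1*(-1)) = -14 + 7*(-1) = -14 - 7 = -21)
p(o) = -8*o (p(o) = (4*o)*(-2) = -8*o)
g = 168 (g = -8*(-21) = 168)
(((7 - 15) - 3)*g)*(-22) = (((7 - 15) - 3)*168)*(-22) = ((-8 - 3)*168)*(-22) = -11*168*(-22) = -1848*(-22) = 40656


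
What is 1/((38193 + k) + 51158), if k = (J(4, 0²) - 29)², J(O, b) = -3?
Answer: 1/90375 ≈ 1.1065e-5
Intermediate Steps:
k = 1024 (k = (-3 - 29)² = (-32)² = 1024)
1/((38193 + k) + 51158) = 1/((38193 + 1024) + 51158) = 1/(39217 + 51158) = 1/90375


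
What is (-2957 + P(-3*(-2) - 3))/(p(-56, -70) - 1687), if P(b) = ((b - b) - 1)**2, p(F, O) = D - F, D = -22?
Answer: 2956/1653 ≈ 1.7883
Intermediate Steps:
p(F, O) = -22 - F
P(b) = 1 (P(b) = (0 - 1)**2 = (-1)**2 = 1)
(-2957 + P(-3*(-2) - 3))/(p(-56, -70) - 1687) = (-2957 + 1)/((-22 - 1*(-56)) - 1687) = -2956/((-22 + 56) - 1687) = -2956/(34 - 1687) = -2956/(-1653) = -2956*(-1/1653) = 2956/1653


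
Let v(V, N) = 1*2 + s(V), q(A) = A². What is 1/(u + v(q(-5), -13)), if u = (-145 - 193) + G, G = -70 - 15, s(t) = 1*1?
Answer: -1/420 ≈ -0.0023810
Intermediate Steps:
s(t) = 1
G = -85
v(V, N) = 3 (v(V, N) = 1*2 + 1 = 2 + 1 = 3)
u = -423 (u = (-145 - 193) - 85 = -338 - 85 = -423)
1/(u + v(q(-5), -13)) = 1/(-423 + 3) = 1/(-420) = -1/420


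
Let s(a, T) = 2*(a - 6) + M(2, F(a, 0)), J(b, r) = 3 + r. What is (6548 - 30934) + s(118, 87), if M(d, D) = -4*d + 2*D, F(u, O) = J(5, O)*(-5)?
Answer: -24200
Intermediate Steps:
F(u, O) = -15 - 5*O (F(u, O) = (3 + O)*(-5) = -15 - 5*O)
s(a, T) = -50 + 2*a (s(a, T) = 2*(a - 6) + (-4*2 + 2*(-15 - 5*0)) = 2*(-6 + a) + (-8 + 2*(-15 + 0)) = (-12 + 2*a) + (-8 + 2*(-15)) = (-12 + 2*a) + (-8 - 30) = (-12 + 2*a) - 38 = -50 + 2*a)
(6548 - 30934) + s(118, 87) = (6548 - 30934) + (-50 + 2*118) = -24386 + (-50 + 236) = -24386 + 186 = -24200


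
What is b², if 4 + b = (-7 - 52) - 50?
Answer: 12769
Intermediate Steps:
b = -113 (b = -4 + ((-7 - 52) - 50) = -4 + (-59 - 50) = -4 - 109 = -113)
b² = (-113)² = 12769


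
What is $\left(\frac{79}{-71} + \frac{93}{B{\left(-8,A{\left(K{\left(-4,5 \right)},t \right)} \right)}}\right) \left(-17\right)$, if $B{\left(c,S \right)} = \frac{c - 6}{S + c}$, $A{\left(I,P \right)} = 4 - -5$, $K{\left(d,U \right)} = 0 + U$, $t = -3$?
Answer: $\frac{131053}{994} \approx 131.84$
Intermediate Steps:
$K{\left(d,U \right)} = U$
$A{\left(I,P \right)} = 9$ ($A{\left(I,P \right)} = 4 + 5 = 9$)
$B{\left(c,S \right)} = \frac{-6 + c}{S + c}$
$\left(\frac{79}{-71} + \frac{93}{B{\left(-8,A{\left(K{\left(-4,5 \right)},t \right)} \right)}}\right) \left(-17\right) = \left(\frac{79}{-71} + \frac{93}{\frac{1}{9 - 8} \left(-6 - 8\right)}\right) \left(-17\right) = \left(79 \left(- \frac{1}{71}\right) + \frac{93}{1^{-1} \left(-14\right)}\right) \left(-17\right) = \left(- \frac{79}{71} + \frac{93}{1 \left(-14\right)}\right) \left(-17\right) = \left(- \frac{79}{71} + \frac{93}{-14}\right) \left(-17\right) = \left(- \frac{79}{71} + 93 \left(- \frac{1}{14}\right)\right) \left(-17\right) = \left(- \frac{79}{71} - \frac{93}{14}\right) \left(-17\right) = \left(- \frac{7709}{994}\right) \left(-17\right) = \frac{131053}{994}$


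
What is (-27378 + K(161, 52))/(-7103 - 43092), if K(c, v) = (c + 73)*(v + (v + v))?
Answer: -9126/50195 ≈ -0.18181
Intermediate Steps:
K(c, v) = 3*v*(73 + c) (K(c, v) = (73 + c)*(v + 2*v) = (73 + c)*(3*v) = 3*v*(73 + c))
(-27378 + K(161, 52))/(-7103 - 43092) = (-27378 + 3*52*(73 + 161))/(-7103 - 43092) = (-27378 + 3*52*234)/(-50195) = (-27378 + 36504)*(-1/50195) = 9126*(-1/50195) = -9126/50195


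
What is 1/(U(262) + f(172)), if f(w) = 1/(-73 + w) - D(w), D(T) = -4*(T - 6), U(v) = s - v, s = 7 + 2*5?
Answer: 99/41482 ≈ 0.0023866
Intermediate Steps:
s = 17 (s = 7 + 10 = 17)
U(v) = 17 - v
D(T) = 24 - 4*T (D(T) = -4*(-6 + T) = 24 - 4*T)
f(w) = -24 + 1/(-73 + w) + 4*w (f(w) = 1/(-73 + w) - (24 - 4*w) = 1/(-73 + w) + (-24 + 4*w) = -24 + 1/(-73 + w) + 4*w)
1/(U(262) + f(172)) = 1/((17 - 1*262) + (1753 - 316*172 + 4*172**2)/(-73 + 172)) = 1/((17 - 262) + (1753 - 54352 + 4*29584)/99) = 1/(-245 + (1753 - 54352 + 118336)/99) = 1/(-245 + (1/99)*65737) = 1/(-245 + 65737/99) = 1/(41482/99) = 99/41482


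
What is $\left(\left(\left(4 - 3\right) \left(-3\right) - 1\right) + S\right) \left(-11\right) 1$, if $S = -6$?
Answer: $110$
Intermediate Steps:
$\left(\left(\left(4 - 3\right) \left(-3\right) - 1\right) + S\right) \left(-11\right) 1 = \left(\left(\left(4 - 3\right) \left(-3\right) - 1\right) - 6\right) \left(-11\right) 1 = \left(\left(1 \left(-3\right) - 1\right) - 6\right) \left(-11\right) 1 = \left(\left(-3 - 1\right) - 6\right) \left(-11\right) 1 = \left(-4 - 6\right) \left(-11\right) 1 = \left(-10\right) \left(-11\right) 1 = 110 \cdot 1 = 110$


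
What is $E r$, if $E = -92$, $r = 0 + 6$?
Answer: $-552$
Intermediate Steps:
$r = 6$
$E r = \left(-92\right) 6 = -552$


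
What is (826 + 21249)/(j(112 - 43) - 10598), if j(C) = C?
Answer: -22075/10529 ≈ -2.0966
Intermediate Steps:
(826 + 21249)/(j(112 - 43) - 10598) = (826 + 21249)/((112 - 43) - 10598) = 22075/(69 - 10598) = 22075/(-10529) = 22075*(-1/10529) = -22075/10529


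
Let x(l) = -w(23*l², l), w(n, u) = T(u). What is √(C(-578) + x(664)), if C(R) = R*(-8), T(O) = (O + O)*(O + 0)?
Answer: 4*I*√54823 ≈ 936.57*I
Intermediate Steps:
T(O) = 2*O² (T(O) = (2*O)*O = 2*O²)
w(n, u) = 2*u²
C(R) = -8*R
x(l) = -2*l²
√(C(-578) + x(664)) = √(-8*(-578) - 2*664²) = √(4624 - 2*440896) = √(4624 - 881792) = √(-877168) = 4*I*√54823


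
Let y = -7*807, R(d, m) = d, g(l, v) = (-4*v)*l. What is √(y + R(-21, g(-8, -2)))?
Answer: 9*I*√70 ≈ 75.299*I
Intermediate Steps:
g(l, v) = -4*l*v
y = -5649
√(y + R(-21, g(-8, -2))) = √(-5649 - 21) = √(-5670) = 9*I*√70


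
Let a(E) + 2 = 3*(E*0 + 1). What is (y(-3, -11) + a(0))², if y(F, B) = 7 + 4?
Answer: 144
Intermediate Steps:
a(E) = 1 (a(E) = -2 + 3*(E*0 + 1) = -2 + 3*(0 + 1) = -2 + 3*1 = -2 + 3 = 1)
y(F, B) = 11
(y(-3, -11) + a(0))² = (11 + 1)² = 12² = 144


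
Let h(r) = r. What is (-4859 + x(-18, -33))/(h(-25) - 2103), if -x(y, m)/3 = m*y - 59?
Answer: 404/133 ≈ 3.0376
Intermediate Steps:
x(y, m) = 177 - 3*m*y (x(y, m) = -3*(m*y - 59) = -3*(-59 + m*y) = 177 - 3*m*y)
(-4859 + x(-18, -33))/(h(-25) - 2103) = (-4859 + (177 - 3*(-33)*(-18)))/(-25 - 2103) = (-4859 + (177 - 1782))/(-2128) = (-4859 - 1605)*(-1/2128) = -6464*(-1/2128) = 404/133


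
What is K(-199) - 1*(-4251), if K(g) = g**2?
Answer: 43852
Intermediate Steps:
K(-199) - 1*(-4251) = (-199)**2 - 1*(-4251) = 39601 + 4251 = 43852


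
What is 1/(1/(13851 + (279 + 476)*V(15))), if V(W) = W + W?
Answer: 36501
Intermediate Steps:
V(W) = 2*W
1/(1/(13851 + (279 + 476)*V(15))) = 1/(1/(13851 + (279 + 476)*(2*15))) = 1/(1/(13851 + 755*30)) = 1/(1/(13851 + 22650)) = 1/(1/36501) = 36501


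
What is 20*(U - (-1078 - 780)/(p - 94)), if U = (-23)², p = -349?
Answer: 4649780/443 ≈ 10496.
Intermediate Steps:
U = 529
20*(U - (-1078 - 780)/(p - 94)) = 20*(529 - (-1078 - 780)/(-349 - 94)) = 20*(529 - (-1858)/(-443)) = 20*(529 - (-1858)*(-1)/443) = 20*(529 - 1*1858/443) = 20*(529 - 1858/443) = 20*(232489/443) = 4649780/443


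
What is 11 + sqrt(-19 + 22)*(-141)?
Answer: 11 - 141*sqrt(3) ≈ -233.22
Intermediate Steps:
11 + sqrt(-19 + 22)*(-141) = 11 + sqrt(3)*(-141) = 11 - 141*sqrt(3)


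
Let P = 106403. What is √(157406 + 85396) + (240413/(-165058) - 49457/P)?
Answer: -33743937945/17562666374 + 3*√26978 ≈ 490.83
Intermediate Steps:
√(157406 + 85396) + (240413/(-165058) - 49457/P) = √(157406 + 85396) + (240413/(-165058) - 49457/106403) = √242802 + (240413*(-1/165058) - 49457*1/106403) = 3*√26978 + (-240413/165058 - 49457/106403) = 3*√26978 - 33743937945/17562666374 = -33743937945/17562666374 + 3*√26978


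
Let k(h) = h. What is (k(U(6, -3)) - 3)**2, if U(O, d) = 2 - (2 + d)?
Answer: 0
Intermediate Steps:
U(O, d) = -d (U(O, d) = 2 + (-2 - d) = -d)
(k(U(6, -3)) - 3)**2 = (-1*(-3) - 3)**2 = (3 - 3)**2 = 0**2 = 0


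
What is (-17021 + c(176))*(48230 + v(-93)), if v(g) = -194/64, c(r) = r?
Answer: -25996265235/32 ≈ -8.1238e+8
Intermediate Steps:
v(g) = -97/32 (v(g) = -194*1/64 = -97/32)
(-17021 + c(176))*(48230 + v(-93)) = (-17021 + 176)*(48230 - 97/32) = -16845*1543263/32 = -25996265235/32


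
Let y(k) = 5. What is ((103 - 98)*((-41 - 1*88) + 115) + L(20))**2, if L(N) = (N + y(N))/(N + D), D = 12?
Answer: 4906225/1024 ≈ 4791.2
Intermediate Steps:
L(N) = (5 + N)/(12 + N) (L(N) = (N + 5)/(N + 12) = (5 + N)/(12 + N))
((103 - 98)*((-41 - 1*88) + 115) + L(20))**2 = ((103 - 98)*((-41 - 1*88) + 115) + (5 + 20)/(12 + 20))**2 = (5*((-41 - 88) + 115) + 25/32)**2 = (5*(-129 + 115) + (1/32)*25)**2 = (5*(-14) + 25/32)**2 = (-70 + 25/32)**2 = (-2215/32)**2 = 4906225/1024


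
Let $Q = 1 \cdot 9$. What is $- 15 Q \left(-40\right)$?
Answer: $5400$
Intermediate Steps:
$Q = 9$
$- 15 Q \left(-40\right) = \left(-15\right) 9 \left(-40\right) = \left(-135\right) \left(-40\right) = 5400$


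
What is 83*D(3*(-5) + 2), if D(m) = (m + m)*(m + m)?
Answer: 56108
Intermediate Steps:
D(m) = 4*m² (D(m) = (2*m)*(2*m) = 4*m²)
83*D(3*(-5) + 2) = 83*(4*(3*(-5) + 2)²) = 83*(4*(-15 + 2)²) = 83*(4*(-13)²) = 83*(4*169) = 83*676 = 56108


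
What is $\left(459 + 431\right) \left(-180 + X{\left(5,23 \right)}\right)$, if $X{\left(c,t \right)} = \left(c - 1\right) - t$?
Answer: $-177110$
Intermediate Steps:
$X{\left(c,t \right)} = -1 + c - t$ ($X{\left(c,t \right)} = \left(-1 + c\right) - t = -1 + c - t$)
$\left(459 + 431\right) \left(-180 + X{\left(5,23 \right)}\right) = \left(459 + 431\right) \left(-180 - 19\right) = 890 \left(-180 - 19\right) = 890 \left(-199\right) = -177110$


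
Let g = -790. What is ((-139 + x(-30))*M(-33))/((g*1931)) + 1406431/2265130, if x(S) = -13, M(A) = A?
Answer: 213413453411/345543316370 ≈ 0.61762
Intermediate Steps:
((-139 + x(-30))*M(-33))/((g*1931)) + 1406431/2265130 = ((-139 - 13)*(-33))/((-790*1931)) + 1406431/2265130 = -152*(-33)/(-1525490) + 1406431*(1/2265130) = 5016*(-1/1525490) + 1406431/2265130 = -2508/762745 + 1406431/2265130 = 213413453411/345543316370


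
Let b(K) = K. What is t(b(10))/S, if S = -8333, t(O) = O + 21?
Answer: -31/8333 ≈ -0.0037201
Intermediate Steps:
t(O) = 21 + O
t(b(10))/S = (21 + 10)/(-8333) = 31*(-1/8333) = -31/8333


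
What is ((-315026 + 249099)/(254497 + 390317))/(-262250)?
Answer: 65927/169102471500 ≈ 3.8986e-7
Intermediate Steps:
((-315026 + 249099)/(254497 + 390317))/(-262250) = -65927/644814*(-1/262250) = 65927/169102471500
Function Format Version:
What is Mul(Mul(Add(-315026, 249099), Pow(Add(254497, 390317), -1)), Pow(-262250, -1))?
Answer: Rational(65927, 169102471500) ≈ 3.8986e-7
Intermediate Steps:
Mul(Mul(Add(-315026, 249099), Pow(Add(254497, 390317), -1)), Pow(-262250, -1)) = Mul(Mul(-65927, Pow(644814, -1)), Rational(-1, 262250)) = Mul(Mul(-65927, Rational(1, 644814)), Rational(-1, 262250)) = Mul(Rational(-65927, 644814), Rational(-1, 262250)) = Rational(65927, 169102471500)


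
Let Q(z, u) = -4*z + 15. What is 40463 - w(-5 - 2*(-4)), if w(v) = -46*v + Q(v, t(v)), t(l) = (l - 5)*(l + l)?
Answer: 40598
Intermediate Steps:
t(l) = 2*l*(-5 + l) (t(l) = (-5 + l)*(2*l) = 2*l*(-5 + l))
Q(z, u) = 15 - 4*z
w(v) = 15 - 50*v (w(v) = -46*v + (15 - 4*v) = 15 - 50*v)
40463 - w(-5 - 2*(-4)) = 40463 - (15 - 50*(-5 - 2*(-4))) = 40463 - (15 - 50*(-5 + 8)) = 40463 - (15 - 50*3) = 40463 - (15 - 150) = 40463 - 1*(-135) = 40463 + 135 = 40598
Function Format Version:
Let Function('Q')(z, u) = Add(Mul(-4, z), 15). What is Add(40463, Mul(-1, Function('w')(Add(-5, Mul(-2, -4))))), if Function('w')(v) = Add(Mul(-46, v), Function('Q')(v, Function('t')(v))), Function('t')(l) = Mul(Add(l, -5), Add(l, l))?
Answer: 40598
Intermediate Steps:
Function('t')(l) = Mul(2, l, Add(-5, l)) (Function('t')(l) = Mul(Add(-5, l), Mul(2, l)) = Mul(2, l, Add(-5, l)))
Function('Q')(z, u) = Add(15, Mul(-4, z))
Function('w')(v) = Add(15, Mul(-50, v)) (Function('w')(v) = Add(Mul(-46, v), Add(15, Mul(-4, v))) = Add(15, Mul(-50, v)))
Add(40463, Mul(-1, Function('w')(Add(-5, Mul(-2, -4))))) = Add(40463, Mul(-1, Add(15, Mul(-50, Add(-5, Mul(-2, -4)))))) = Add(40463, Mul(-1, Add(15, Mul(-50, Add(-5, 8))))) = Add(40463, Mul(-1, Add(15, Mul(-50, 3)))) = Add(40463, Mul(-1, Add(15, -150))) = Add(40463, Mul(-1, -135)) = Add(40463, 135) = 40598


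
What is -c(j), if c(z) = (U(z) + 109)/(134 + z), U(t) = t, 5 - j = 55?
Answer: -59/84 ≈ -0.70238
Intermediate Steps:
j = -50 (j = 5 - 1*55 = 5 - 55 = -50)
c(z) = (109 + z)/(134 + z) (c(z) = (z + 109)/(134 + z) = (109 + z)/(134 + z))
-c(j) = -(109 - 50)/(134 - 50) = -59/84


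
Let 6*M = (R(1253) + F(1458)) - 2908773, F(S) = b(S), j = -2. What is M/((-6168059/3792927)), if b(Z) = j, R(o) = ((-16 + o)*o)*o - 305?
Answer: -2451737965336377/12336118 ≈ -1.9874e+8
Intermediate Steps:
R(o) = -305 + o**2*(-16 + o) (R(o) = (o*(-16 + o))*o - 305 = o**2*(-16 + o) - 305 = -305 + o**2*(-16 + o))
b(Z) = -2
F(S) = -2
M = 646397351/2 (M = (((-305 + 1253**3 - 16*1253**2) - 2) - 2908773)/6 = (((-305 + 1967221277 - 16*1570009) - 2) - 2908773)/6 = (((-305 + 1967221277 - 25120144) - 2) - 2908773)/6 = ((1942100828 - 2) - 2908773)/6 = (1942100826 - 2908773)/6 = (1/6)*1939192053 = 646397351/2 ≈ 3.2320e+8)
M/((-6168059/3792927)) = 646397351/(2*((-6168059/3792927))) = 646397351/(2*((-6168059*1/3792927))) = 646397351/(2*(-6168059/3792927)) = (646397351/2)*(-3792927/6168059) = -2451737965336377/12336118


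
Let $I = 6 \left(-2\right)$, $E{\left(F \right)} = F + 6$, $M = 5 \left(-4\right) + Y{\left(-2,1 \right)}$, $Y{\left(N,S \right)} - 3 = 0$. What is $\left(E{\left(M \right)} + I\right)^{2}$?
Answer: $529$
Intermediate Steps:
$Y{\left(N,S \right)} = 3$ ($Y{\left(N,S \right)} = 3 + 0 = 3$)
$M = -17$ ($M = 5 \left(-4\right) + 3 = -20 + 3 = -17$)
$E{\left(F \right)} = 6 + F$
$I = -12$
$\left(E{\left(M \right)} + I\right)^{2} = \left(\left(6 - 17\right) - 12\right)^{2} = \left(-11 - 12\right)^{2} = \left(-23\right)^{2} = 529$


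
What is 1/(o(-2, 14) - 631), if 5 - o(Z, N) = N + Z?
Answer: -1/638 ≈ -0.0015674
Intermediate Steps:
o(Z, N) = 5 - N - Z (o(Z, N) = 5 - (N + Z) = 5 + (-N - Z) = 5 - N - Z)
1/(o(-2, 14) - 631) = 1/((5 - 1*14 - 1*(-2)) - 631) = 1/((5 - 14 + 2) - 631) = 1/(-7 - 631) = 1/(-638) = -1/638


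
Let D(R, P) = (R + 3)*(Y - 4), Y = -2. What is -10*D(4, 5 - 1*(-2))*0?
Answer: 0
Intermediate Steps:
D(R, P) = -18 - 6*R (D(R, P) = (R + 3)*(-2 - 4) = (3 + R)*(-6) = -18 - 6*R)
-10*D(4, 5 - 1*(-2))*0 = -10*(-18 - 6*4)*0 = -10*(-18 - 24)*0 = -10*(-42)*0 = 420*0 = 0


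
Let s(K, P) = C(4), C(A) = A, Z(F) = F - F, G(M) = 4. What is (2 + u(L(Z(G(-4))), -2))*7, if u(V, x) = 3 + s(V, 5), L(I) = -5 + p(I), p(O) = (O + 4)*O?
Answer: 63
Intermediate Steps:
p(O) = O*(4 + O) (p(O) = (4 + O)*O = O*(4 + O))
Z(F) = 0
s(K, P) = 4
L(I) = -5 + I*(4 + I)
u(V, x) = 7 (u(V, x) = 3 + 4 = 7)
(2 + u(L(Z(G(-4))), -2))*7 = (2 + 7)*7 = 9*7 = 63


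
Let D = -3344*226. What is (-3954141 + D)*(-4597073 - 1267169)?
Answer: 27619905432170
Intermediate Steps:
D = -755744
(-3954141 + D)*(-4597073 - 1267169) = (-3954141 - 755744)*(-4597073 - 1267169) = -4709885*(-5864242) = 27619905432170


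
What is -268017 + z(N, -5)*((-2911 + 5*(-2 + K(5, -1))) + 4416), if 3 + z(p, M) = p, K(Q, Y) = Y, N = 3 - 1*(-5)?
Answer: -260567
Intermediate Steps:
N = 8 (N = 3 + 5 = 8)
z(p, M) = -3 + p
-268017 + z(N, -5)*((-2911 + 5*(-2 + K(5, -1))) + 4416) = -268017 + (-3 + 8)*((-2911 + 5*(-2 - 1)) + 4416) = -268017 + 5*((-2911 + 5*(-3)) + 4416) = -268017 + 5*((-2911 - 15) + 4416) = -268017 + 5*(-2926 + 4416) = -268017 + 5*1490 = -268017 + 7450 = -260567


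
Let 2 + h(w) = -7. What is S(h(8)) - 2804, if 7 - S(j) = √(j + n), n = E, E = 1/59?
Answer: -2797 - I*√31270/59 ≈ -2797.0 - 2.9972*I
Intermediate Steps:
h(w) = -9 (h(w) = -2 - 7 = -9)
E = 1/59 ≈ 0.016949
n = 1/59 ≈ 0.016949
S(j) = 7 - √(1/59 + j) (S(j) = 7 - √(j + 1/59) = 7 - √(1/59 + j))
S(h(8)) - 2804 = (7 - √(59 + 3481*(-9))/59) - 2804 = (7 - √(59 - 31329)/59) - 2804 = (7 - I*√31270/59) - 2804 = -2797 - I*√31270/59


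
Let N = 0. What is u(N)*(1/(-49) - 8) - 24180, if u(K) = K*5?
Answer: -24180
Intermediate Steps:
u(K) = 5*K
u(N)*(1/(-49) - 8) - 24180 = (5*0)*(1/(-49) - 8) - 24180 = 0*(-1/49 - 8) - 24180 = 0*(-393/49) - 24180 = 0 - 24180 = -24180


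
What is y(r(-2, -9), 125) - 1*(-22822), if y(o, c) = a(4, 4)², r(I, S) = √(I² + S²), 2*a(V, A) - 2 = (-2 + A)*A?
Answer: 22847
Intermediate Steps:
a(V, A) = 1 + A*(-2 + A)/2 (a(V, A) = 1 + ((-2 + A)*A)/2 = 1 + (A*(-2 + A))/2 = 1 + A*(-2 + A)/2)
y(o, c) = 25 (y(o, c) = (1 + (½)*4² - 1*4)² = (1 + (½)*16 - 4)² = (1 + 8 - 4)² = 5² = 25)
y(r(-2, -9), 125) - 1*(-22822) = 25 - 1*(-22822) = 25 + 22822 = 22847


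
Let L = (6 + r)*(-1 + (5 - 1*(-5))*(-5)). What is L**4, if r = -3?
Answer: 547981281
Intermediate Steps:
L = -153 (L = (6 - 3)*(-1 + (5 - 1*(-5))*(-5)) = 3*(-1 + (5 + 5)*(-5)) = 3*(-1 + 10*(-5)) = 3*(-1 - 50) = 3*(-51) = -153)
L**4 = (-153)**4 = 547981281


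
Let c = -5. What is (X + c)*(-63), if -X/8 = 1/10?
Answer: 1827/5 ≈ 365.40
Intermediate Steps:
X = -⅘ (X = -8/10 = -8*⅒ = -⅘ ≈ -0.80000)
(X + c)*(-63) = (-⅘ - 5)*(-63) = -29/5*(-63) = 1827/5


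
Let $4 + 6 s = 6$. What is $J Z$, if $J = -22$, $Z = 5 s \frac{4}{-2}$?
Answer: $\frac{220}{3} \approx 73.333$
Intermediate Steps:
$s = \frac{1}{3}$ ($s = - \frac{2}{3} + \frac{1}{6} \cdot 6 = - \frac{2}{3} + 1 = \frac{1}{3} \approx 0.33333$)
$Z = - \frac{10}{3}$ ($Z = 5 \cdot \frac{1}{3} \frac{4}{-2} = \frac{5 \cdot 4 \left(- \frac{1}{2}\right)}{3} = \frac{5}{3} \left(-2\right) = - \frac{10}{3} \approx -3.3333$)
$J Z = \left(-22\right) \left(- \frac{10}{3}\right) = \frac{220}{3}$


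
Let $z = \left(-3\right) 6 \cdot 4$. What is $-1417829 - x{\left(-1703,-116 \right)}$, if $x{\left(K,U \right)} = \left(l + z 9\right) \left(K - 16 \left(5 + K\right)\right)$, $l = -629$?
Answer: $31100976$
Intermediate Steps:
$z = -72$ ($z = \left(-18\right) 4 = -72$)
$x{\left(K,U \right)} = 102160 + 19155 K$ ($x{\left(K,U \right)} = \left(-629 - 648\right) \left(K - 16 \left(5 + K\right)\right) = \left(-629 - 648\right) \left(K - \left(80 + 16 K\right)\right) = - 1277 \left(-80 - 15 K\right) = 102160 + 19155 K$)
$-1417829 - x{\left(-1703,-116 \right)} = -1417829 - \left(102160 + 19155 \left(-1703\right)\right) = -1417829 - \left(102160 - 32620965\right) = -1417829 - -32518805 = -1417829 + 32518805 = 31100976$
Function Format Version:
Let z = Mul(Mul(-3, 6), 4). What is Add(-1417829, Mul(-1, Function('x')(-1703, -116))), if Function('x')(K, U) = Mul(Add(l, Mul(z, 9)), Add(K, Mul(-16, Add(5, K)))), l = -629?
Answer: 31100976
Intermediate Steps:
z = -72 (z = Mul(-18, 4) = -72)
Function('x')(K, U) = Add(102160, Mul(19155, K)) (Function('x')(K, U) = Mul(Add(-629, Mul(-72, 9)), Add(K, Mul(-16, Add(5, K)))) = Mul(Add(-629, -648), Add(K, Add(-80, Mul(-16, K)))) = Mul(-1277, Add(-80, Mul(-15, K))) = Add(102160, Mul(19155, K)))
Add(-1417829, Mul(-1, Function('x')(-1703, -116))) = Add(-1417829, Mul(-1, Add(102160, Mul(19155, -1703)))) = Add(-1417829, Mul(-1, Add(102160, -32620965))) = Add(-1417829, Mul(-1, -32518805)) = Add(-1417829, 32518805) = 31100976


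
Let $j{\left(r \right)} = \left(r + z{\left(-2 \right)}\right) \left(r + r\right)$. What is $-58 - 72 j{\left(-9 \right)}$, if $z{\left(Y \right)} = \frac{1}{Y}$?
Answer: $-12370$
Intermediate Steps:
$j{\left(r \right)} = 2 r \left(- \frac{1}{2} + r\right)$ ($j{\left(r \right)} = \left(r + \frac{1}{-2}\right) \left(r + r\right) = \left(r - \frac{1}{2}\right) 2 r = \left(- \frac{1}{2} + r\right) 2 r = 2 r \left(- \frac{1}{2} + r\right)$)
$-58 - 72 j{\left(-9 \right)} = -58 - 72 \left(- 9 \left(-1 + 2 \left(-9\right)\right)\right) = -58 - 72 \left(- 9 \left(-1 - 18\right)\right) = -58 - 72 \left(\left(-9\right) \left(-19\right)\right) = -58 - 12312 = -12370$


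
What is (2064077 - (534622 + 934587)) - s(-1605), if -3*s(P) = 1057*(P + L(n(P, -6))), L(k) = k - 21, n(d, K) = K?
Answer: 19860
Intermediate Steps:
L(k) = -21 + k
s(P) = 9513 - 1057*P/3 (s(P) = -1057*(P + (-21 - 6))/3 = -1057*(P - 27)/3 = -1057*(-27 + P)/3 = -(-28539 + 1057*P)/3 = 9513 - 1057*P/3)
(2064077 - (534622 + 934587)) - s(-1605) = (2064077 - (534622 + 934587)) - (9513 - 1057/3*(-1605)) = (2064077 - 1*1469209) - (9513 + 565495) = (2064077 - 1469209) - 1*575008 = 594868 - 575008 = 19860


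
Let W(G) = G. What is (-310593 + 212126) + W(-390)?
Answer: -98857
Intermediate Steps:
(-310593 + 212126) + W(-390) = (-310593 + 212126) - 390 = -98467 - 390 = -98857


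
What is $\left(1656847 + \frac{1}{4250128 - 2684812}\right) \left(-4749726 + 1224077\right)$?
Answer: $- \frac{9143732317689830797}{1565316} \approx -5.8415 \cdot 10^{12}$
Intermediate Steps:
$\left(1656847 + \frac{1}{4250128 - 2684812}\right) \left(-4749726 + 1224077\right) = \left(1656847 + \frac{1}{1565316}\right) \left(-3525649\right) = \frac{2593489118653}{1565316} \left(-3525649\right) = - \frac{9143732317689830797}{1565316}$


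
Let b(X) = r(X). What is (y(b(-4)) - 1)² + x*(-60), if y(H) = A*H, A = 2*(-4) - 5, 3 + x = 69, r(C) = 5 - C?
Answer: 9964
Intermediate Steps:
b(X) = 5 - X
x = 66 (x = -3 + 69 = 66)
A = -13 (A = -8 - 5 = -13)
y(H) = -13*H
(y(b(-4)) - 1)² + x*(-60) = (-13*(5 - 1*(-4)) - 1)² + 66*(-60) = (-13*(5 + 4) - 1)² - 3960 = (-13*9 - 1)² - 3960 = (-117 - 1)² - 3960 = (-118)² - 3960 = 13924 - 3960 = 9964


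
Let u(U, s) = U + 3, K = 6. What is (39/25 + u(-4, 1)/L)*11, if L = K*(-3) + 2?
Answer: 7139/400 ≈ 17.848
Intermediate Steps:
u(U, s) = 3 + U
L = -16 (L = 6*(-3) + 2 = -18 + 2 = -16)
(39/25 + u(-4, 1)/L)*11 = (39/25 + (3 - 4)/(-16))*11 = (39*(1/25) - 1*(-1/16))*11 = (39/25 + 1/16)*11 = (649/400)*11 = 7139/400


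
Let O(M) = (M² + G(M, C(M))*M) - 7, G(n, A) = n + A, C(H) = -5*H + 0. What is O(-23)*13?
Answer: -20722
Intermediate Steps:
C(H) = -5*H
G(n, A) = A + n
O(M) = -7 - 3*M² (O(M) = (M² + (-5*M + M)*M) - 7 = (M² + (-4*M)*M) - 7 = (M² - 4*M²) - 7 = -3*M² - 7 = -7 - 3*M²)
O(-23)*13 = (-7 - 3*(-23)²)*13 = (-7 - 3*529)*13 = (-7 - 1587)*13 = -1594*13 = -20722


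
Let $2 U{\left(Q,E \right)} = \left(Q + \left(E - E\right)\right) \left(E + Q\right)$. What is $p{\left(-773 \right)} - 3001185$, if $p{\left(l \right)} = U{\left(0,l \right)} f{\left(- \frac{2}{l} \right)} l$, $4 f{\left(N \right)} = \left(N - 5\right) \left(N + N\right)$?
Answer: $-3001185$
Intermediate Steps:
$U{\left(Q,E \right)} = \frac{Q \left(E + Q\right)}{2}$ ($U{\left(Q,E \right)} = \frac{\left(Q + \left(E - E\right)\right) \left(E + Q\right)}{2} = \frac{\left(Q + 0\right) \left(E + Q\right)}{2} = \frac{Q \left(E + Q\right)}{2}$)
$f{\left(N \right)} = \frac{N \left(-5 + N\right)}{2}$ ($f{\left(N \right)} = \frac{\left(N - 5\right) \left(N + N\right)}{4} = \frac{\left(-5 + N\right) 2 N}{4} = \frac{2 N \left(-5 + N\right)}{4} = \frac{N \left(-5 + N\right)}{2}$)
$p{\left(l \right)} = 0$ ($p{\left(l \right)} = \frac{1}{2} \cdot 0 \left(l + 0\right) \frac{- \frac{2}{l} \left(-5 - \frac{2}{l}\right)}{2} l = \frac{1}{2} \cdot 0 l \left(- \frac{-5 - \frac{2}{l}}{l}\right) l = 0 \left(- \frac{-5 - \frac{2}{l}}{l}\right) l = 0 l = 0$)
$p{\left(-773 \right)} - 3001185 = 0 - 3001185 = -3001185$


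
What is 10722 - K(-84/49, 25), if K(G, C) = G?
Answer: 75066/7 ≈ 10724.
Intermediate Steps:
10722 - K(-84/49, 25) = 10722 - (-84)/49 = 10722 - 1*(-12/7) = 10722 + 12/7 = 75066/7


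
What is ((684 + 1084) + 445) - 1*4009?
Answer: -1796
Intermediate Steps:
((684 + 1084) + 445) - 1*4009 = (1768 + 445) - 4009 = 2213 - 4009 = -1796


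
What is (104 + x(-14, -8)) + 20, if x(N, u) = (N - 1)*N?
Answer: 334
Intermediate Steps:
x(N, u) = N*(-1 + N) (x(N, u) = (-1 + N)*N = N*(-1 + N))
(104 + x(-14, -8)) + 20 = (104 - 14*(-1 - 14)) + 20 = (104 - 14*(-15)) + 20 = (104 + 210) + 20 = 314 + 20 = 334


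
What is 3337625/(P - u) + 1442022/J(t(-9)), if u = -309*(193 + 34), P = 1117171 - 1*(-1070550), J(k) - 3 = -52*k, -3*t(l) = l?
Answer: -1085126301461/115151064 ≈ -9423.5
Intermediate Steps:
t(l) = -l/3
J(k) = 3 - 52*k
P = 2187721 (P = 1117171 + 1070550 = 2187721)
u = -70143 (u = -309*227 = -70143)
3337625/(P - u) + 1442022/J(t(-9)) = 3337625/(2187721 - 1*(-70143)) + 1442022/(3 - (-52)*(-9)/3) = 3337625/(2187721 + 70143) + 1442022/(3 - 52*3) = 3337625/2257864 + 1442022/(3 - 156) = 3337625*(1/2257864) + 1442022/(-153) = 3337625/2257864 + 1442022*(-1/153) = 3337625/2257864 - 480674/51 = -1085126301461/115151064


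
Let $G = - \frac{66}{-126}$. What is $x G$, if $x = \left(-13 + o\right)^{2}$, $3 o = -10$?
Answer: $\frac{3773}{27} \approx 139.74$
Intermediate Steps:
$G = \frac{11}{21}$ ($G = \left(-66\right) \left(- \frac{1}{126}\right) = \frac{11}{21} \approx 0.52381$)
$o = - \frac{10}{3}$ ($o = \frac{1}{3} \left(-10\right) = - \frac{10}{3} \approx -3.3333$)
$x = \frac{2401}{9}$ ($x = \left(-13 - \frac{10}{3}\right)^{2} = \left(- \frac{49}{3}\right)^{2} = \frac{2401}{9} \approx 266.78$)
$x G = \frac{2401}{9} \cdot \frac{11}{21} = \frac{3773}{27}$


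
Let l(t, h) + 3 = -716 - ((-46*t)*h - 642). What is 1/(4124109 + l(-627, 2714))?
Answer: -1/74153156 ≈ -1.3486e-8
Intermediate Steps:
l(t, h) = -77 + 46*h*t (l(t, h) = -3 + (-716 - ((-46*t)*h - 642)) = -3 + (-716 - (-46*h*t - 642)) = -3 + (-716 - (-642 - 46*h*t)) = -3 + (-716 + (642 + 46*h*t)) = -3 + (-74 + 46*h*t) = -77 + 46*h*t)
1/(4124109 + l(-627, 2714)) = 1/(4124109 + (-77 + 46*2714*(-627))) = 1/(4124109 + (-77 - 78277188)) = 1/(4124109 - 78277265) = 1/(-74153156) = -1/74153156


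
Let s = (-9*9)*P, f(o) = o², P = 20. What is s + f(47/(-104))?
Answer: -17519711/10816 ≈ -1619.8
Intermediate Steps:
s = -1620 (s = -9*9*20 = -81*20 = -1620)
s + f(47/(-104)) = -1620 + (47/(-104))² = -1620 + (47*(-1/104))² = -1620 + (-47/104)² = -1620 + 2209/10816 = -17519711/10816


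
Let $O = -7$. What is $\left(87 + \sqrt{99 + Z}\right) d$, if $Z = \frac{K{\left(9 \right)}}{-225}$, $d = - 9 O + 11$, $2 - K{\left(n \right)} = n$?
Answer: $6438 + \frac{74 \sqrt{22282}}{15} \approx 7174.4$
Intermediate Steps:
$K{\left(n \right)} = 2 - n$
$d = 74$ ($d = \left(-9\right) \left(-7\right) + 11 = 63 + 11 = 74$)
$Z = \frac{7}{225}$ ($Z = \frac{2 - 9}{-225} = \left(2 - 9\right) \left(- \frac{1}{225}\right) = \left(-7\right) \left(- \frac{1}{225}\right) = \frac{7}{225} \approx 0.031111$)
$\left(87 + \sqrt{99 + Z}\right) d = \left(87 + \sqrt{99 + \frac{7}{225}}\right) 74 = \left(87 + \sqrt{\frac{22282}{225}}\right) 74 = \left(87 + \frac{\sqrt{22282}}{15}\right) 74 = 6438 + \frac{74 \sqrt{22282}}{15}$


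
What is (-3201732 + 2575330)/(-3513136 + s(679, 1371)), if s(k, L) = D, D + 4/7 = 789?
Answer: 4384814/24586433 ≈ 0.17834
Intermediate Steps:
D = 5519/7 (D = -4/7 + 789 = 5519/7 ≈ 788.43)
s(k, L) = 5519/7
(-3201732 + 2575330)/(-3513136 + s(679, 1371)) = (-3201732 + 2575330)/(-3513136 + 5519/7) = -626402/(-24586433/7) = -626402*(-7/24586433) = 4384814/24586433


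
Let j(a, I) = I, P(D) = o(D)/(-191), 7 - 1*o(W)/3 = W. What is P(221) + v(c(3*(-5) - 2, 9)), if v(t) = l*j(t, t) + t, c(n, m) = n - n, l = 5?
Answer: 642/191 ≈ 3.3613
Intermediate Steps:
o(W) = 21 - 3*W
P(D) = -21/191 + 3*D/191 (P(D) = (21 - 3*D)/(-191) = (21 - 3*D)*(-1/191) = -21/191 + 3*D/191)
c(n, m) = 0
v(t) = 6*t (v(t) = 5*t + t = 6*t)
P(221) + v(c(3*(-5) - 2, 9)) = (-21/191 + (3/191)*221) + 6*0 = (-21/191 + 663/191) + 0 = 642/191 + 0 = 642/191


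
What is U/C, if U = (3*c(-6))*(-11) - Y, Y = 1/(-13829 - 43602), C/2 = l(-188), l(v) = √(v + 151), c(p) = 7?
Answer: 6633280*I*√37/2124947 ≈ 18.988*I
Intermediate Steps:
l(v) = √(151 + v)
C = 2*I*√37 (C = 2*√(151 - 188) = 2*√(-37) = 2*(I*√37) = 2*I*√37 ≈ 12.166*I)
Y = -1/57431 (Y = 1/(-57431) = -1/57431 ≈ -1.7412e-5)
U = -13266560/57431 (U = (3*7)*(-11) - 1*(-1/57431) = 21*(-11) + 1/57431 = -231 + 1/57431 = -13266560/57431 ≈ -231.00)
U/C = -13266560*(-I*√37/74)/57431 = -(-6633280)*I*√37/2124947 = 6633280*I*√37/2124947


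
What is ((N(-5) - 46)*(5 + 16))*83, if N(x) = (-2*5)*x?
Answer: 6972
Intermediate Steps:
N(x) = -10*x
((N(-5) - 46)*(5 + 16))*83 = ((-10*(-5) - 46)*(5 + 16))*83 = ((50 - 46)*21)*83 = (4*21)*83 = 84*83 = 6972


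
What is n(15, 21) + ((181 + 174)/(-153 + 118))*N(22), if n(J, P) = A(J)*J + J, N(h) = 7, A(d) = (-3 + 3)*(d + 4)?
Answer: -56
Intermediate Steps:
A(d) = 0 (A(d) = 0*(4 + d) = 0)
n(J, P) = J (n(J, P) = 0*J + J = 0 + J = J)
n(15, 21) + ((181 + 174)/(-153 + 118))*N(22) = 15 + ((181 + 174)/(-153 + 118))*7 = 15 + (355/(-35))*7 = 15 + (355*(-1/35))*7 = 15 - 71/7*7 = 15 - 71 = -56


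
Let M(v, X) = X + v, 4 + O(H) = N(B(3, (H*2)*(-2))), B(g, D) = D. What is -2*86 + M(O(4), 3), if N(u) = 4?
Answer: -169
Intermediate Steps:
O(H) = 0 (O(H) = -4 + 4 = 0)
-2*86 + M(O(4), 3) = -2*86 + (3 + 0) = -172 + 3 = -169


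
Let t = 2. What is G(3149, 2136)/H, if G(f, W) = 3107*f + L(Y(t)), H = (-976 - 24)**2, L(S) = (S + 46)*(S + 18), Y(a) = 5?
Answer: 2446279/250000 ≈ 9.7851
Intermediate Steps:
L(S) = (18 + S)*(46 + S) (L(S) = (46 + S)*(18 + S) = (18 + S)*(46 + S))
H = 1000000 (H = (-1000)**2 = 1000000)
G(f, W) = 1173 + 3107*f (G(f, W) = 3107*f + (828 + 5**2 + 64*5) = 3107*f + (828 + 25 + 320) = 3107*f + 1173 = 1173 + 3107*f)
G(3149, 2136)/H = (1173 + 3107*3149)/1000000 = (1173 + 9783943)*(1/1000000) = 9785116*(1/1000000) = 2446279/250000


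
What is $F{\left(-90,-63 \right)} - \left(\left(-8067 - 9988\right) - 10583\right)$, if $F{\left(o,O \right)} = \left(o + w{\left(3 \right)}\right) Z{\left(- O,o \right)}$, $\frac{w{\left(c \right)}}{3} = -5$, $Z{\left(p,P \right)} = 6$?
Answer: $28008$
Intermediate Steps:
$w{\left(c \right)} = -15$ ($w{\left(c \right)} = 3 \left(-5\right) = -15$)
$F{\left(o,O \right)} = -90 + 6 o$ ($F{\left(o,O \right)} = \left(o - 15\right) 6 = \left(-15 + o\right) 6 = -90 + 6 o$)
$F{\left(-90,-63 \right)} - \left(\left(-8067 - 9988\right) - 10583\right) = \left(-90 + 6 \left(-90\right)\right) - \left(\left(-8067 - 9988\right) - 10583\right) = \left(-90 - 540\right) - \left(-18055 - 10583\right) = -630 - -28638 = -630 + 28638 = 28008$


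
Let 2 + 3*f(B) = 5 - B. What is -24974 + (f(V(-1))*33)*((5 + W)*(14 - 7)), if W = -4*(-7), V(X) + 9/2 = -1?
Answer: -6751/2 ≈ -3375.5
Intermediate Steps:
V(X) = -11/2 (V(X) = -9/2 - 1 = -11/2)
W = 28
f(B) = 1 - B/3 (f(B) = -⅔ + (5 - B)/3 = -⅔ + (5/3 - B/3) = 1 - B/3)
-24974 + (f(V(-1))*33)*((5 + W)*(14 - 7)) = -24974 + ((1 - ⅓*(-11/2))*33)*((5 + 28)*(14 - 7)) = -24974 + ((1 + 11/6)*33)*(33*7) = -24974 + ((17/6)*33)*231 = -24974 + (187/2)*231 = -24974 + 43197/2 = -6751/2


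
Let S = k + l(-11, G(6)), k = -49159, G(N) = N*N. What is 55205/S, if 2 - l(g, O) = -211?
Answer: -55205/48946 ≈ -1.1279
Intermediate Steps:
G(N) = N²
l(g, O) = 213 (l(g, O) = 2 - 1*(-211) = 2 + 211 = 213)
S = -48946 (S = -49159 + 213 = -48946)
55205/S = 55205/(-48946) = 55205*(-1/48946) = -55205/48946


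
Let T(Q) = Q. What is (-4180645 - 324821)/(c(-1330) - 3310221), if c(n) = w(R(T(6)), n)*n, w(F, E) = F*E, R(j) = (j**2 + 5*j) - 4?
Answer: -4505466/106361579 ≈ -0.042360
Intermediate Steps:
R(j) = -4 + j**2 + 5*j
w(F, E) = E*F
c(n) = 62*n**2 (c(n) = (n*(-4 + 6**2 + 5*6))*n = (n*(-4 + 36 + 30))*n = (n*62)*n = (62*n)*n = 62*n**2)
(-4180645 - 324821)/(c(-1330) - 3310221) = (-4180645 - 324821)/(62*(-1330)**2 - 3310221) = -4505466/(62*1768900 - 3310221) = -4505466/(109671800 - 3310221) = -4505466/106361579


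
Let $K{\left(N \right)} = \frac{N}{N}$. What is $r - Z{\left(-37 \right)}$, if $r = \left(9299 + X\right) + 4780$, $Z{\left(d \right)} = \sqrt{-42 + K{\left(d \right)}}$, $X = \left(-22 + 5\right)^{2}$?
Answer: $14368 - i \sqrt{41} \approx 14368.0 - 6.4031 i$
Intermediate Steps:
$K{\left(N \right)} = 1$
$X = 289$ ($X = \left(-17\right)^{2} = 289$)
$Z{\left(d \right)} = i \sqrt{41}$ ($Z{\left(d \right)} = \sqrt{-42 + 1} = \sqrt{-41} = i \sqrt{41}$)
$r = 14368$ ($r = \left(9299 + 289\right) + 4780 = 9588 + 4780 = 14368$)
$r - Z{\left(-37 \right)} = 14368 - i \sqrt{41}$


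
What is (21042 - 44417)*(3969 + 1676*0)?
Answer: -92775375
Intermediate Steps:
(21042 - 44417)*(3969 + 1676*0) = -23375*(3969 + 0) = -23375*3969 = -92775375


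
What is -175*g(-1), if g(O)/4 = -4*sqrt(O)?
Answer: 2800*I ≈ 2800.0*I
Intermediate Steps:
g(O) = -16*sqrt(O) (g(O) = 4*(-4*sqrt(O)) = -16*sqrt(O))
-175*g(-1) = -(-2800)*sqrt(-1) = -(-2800)*I = 2800*I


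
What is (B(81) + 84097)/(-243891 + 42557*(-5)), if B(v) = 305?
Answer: -42201/228338 ≈ -0.18482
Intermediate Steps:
(B(81) + 84097)/(-243891 + 42557*(-5)) = (305 + 84097)/(-243891 + 42557*(-5)) = 84402/(-243891 - 212785) = 84402/(-456676) = 84402*(-1/456676) = -42201/228338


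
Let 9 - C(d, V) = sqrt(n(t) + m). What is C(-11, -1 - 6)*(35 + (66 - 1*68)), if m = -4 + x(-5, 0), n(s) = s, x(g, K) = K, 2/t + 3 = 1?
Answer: 297 - 33*I*sqrt(5) ≈ 297.0 - 73.79*I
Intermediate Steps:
t = -1 (t = 2/(-3 + 1) = 2/(-2) = 2*(-1/2) = -1)
m = -4 (m = -4 + 0 = -4)
C(d, V) = 9 - I*sqrt(5) (C(d, V) = 9 - sqrt(-1 - 4) = 9 - sqrt(-5) = 9 - I*sqrt(5))
C(-11, -1 - 6)*(35 + (66 - 1*68)) = (9 - I*sqrt(5))*(35 + (66 - 1*68)) = (9 - I*sqrt(5))*(35 + (66 - 68)) = (9 - I*sqrt(5))*(35 - 2) = (9 - I*sqrt(5))*33 = 297 - 33*I*sqrt(5)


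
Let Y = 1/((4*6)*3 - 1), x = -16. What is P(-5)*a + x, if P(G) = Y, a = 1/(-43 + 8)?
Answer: -39761/2485 ≈ -16.000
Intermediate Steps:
a = -1/35 (a = 1/(-35) = -1/35 ≈ -0.028571)
Y = 1/71 (Y = 1/(24*3 - 1) = 1/(72 - 1) = 1/71 ≈ 0.014085)
P(G) = 1/71
P(-5)*a + x = (1/71)*(-1/35) - 16 = -1/2485 - 16 = -39761/2485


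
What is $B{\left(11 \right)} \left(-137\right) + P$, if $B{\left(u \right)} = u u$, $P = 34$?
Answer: $-16543$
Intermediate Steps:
$B{\left(u \right)} = u^{2}$
$B{\left(11 \right)} \left(-137\right) + P = 11^{2} \left(-137\right) + 34 = 121 \left(-137\right) + 34 = -16577 + 34 = -16543$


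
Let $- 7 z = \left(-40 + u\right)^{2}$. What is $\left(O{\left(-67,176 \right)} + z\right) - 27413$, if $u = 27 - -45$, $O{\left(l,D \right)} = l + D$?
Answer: $- \frac{192152}{7} \approx -27450.0$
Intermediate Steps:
$O{\left(l,D \right)} = D + l$
$u = 72$ ($u = 27 + 45 = 72$)
$z = - \frac{1024}{7}$ ($z = - \frac{\left(-40 + 72\right)^{2}}{7} = - \frac{32^{2}}{7} = \left(- \frac{1}{7}\right) 1024 = - \frac{1024}{7} \approx -146.29$)
$\left(O{\left(-67,176 \right)} + z\right) - 27413 = \left(\left(176 - 67\right) - \frac{1024}{7}\right) - 27413 = \left(109 - \frac{1024}{7}\right) - 27413 = - \frac{261}{7} - 27413 = - \frac{192152}{7}$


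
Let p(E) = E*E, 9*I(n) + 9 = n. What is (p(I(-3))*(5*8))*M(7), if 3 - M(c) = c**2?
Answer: -29440/9 ≈ -3271.1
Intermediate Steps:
I(n) = -1 + n/9
p(E) = E**2
M(c) = 3 - c**2
(p(I(-3))*(5*8))*M(7) = ((-1 + (1/9)*(-3))**2*(5*8))*(3 - 1*7**2) = ((-1 - 1/3)**2*40)*(3 - 1*49) = ((-4/3)**2*40)*(3 - 49) = ((16/9)*40)*(-46) = (640/9)*(-46) = -29440/9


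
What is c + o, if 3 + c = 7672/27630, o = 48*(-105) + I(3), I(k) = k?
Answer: -69623764/13815 ≈ -5039.7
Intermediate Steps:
o = -5037 (o = 48*(-105) + 3 = -5040 + 3 = -5037)
c = -37609/13815 (c = -3 + 7672/27630 = -3 + 7672*(1/27630) = -3 + 3836/13815 = -37609/13815 ≈ -2.7223)
c + o = -37609/13815 - 5037 = -69623764/13815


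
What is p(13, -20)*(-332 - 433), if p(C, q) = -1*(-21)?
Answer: -16065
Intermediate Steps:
p(C, q) = 21
p(13, -20)*(-332 - 433) = 21*(-332 - 433) = 21*(-765) = -16065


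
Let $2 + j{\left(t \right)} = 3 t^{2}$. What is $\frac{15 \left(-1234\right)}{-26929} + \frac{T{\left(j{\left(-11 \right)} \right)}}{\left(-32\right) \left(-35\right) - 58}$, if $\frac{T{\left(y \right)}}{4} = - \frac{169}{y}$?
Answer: $\frac{3539098408}{5162046939} \approx 0.6856$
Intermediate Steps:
$j{\left(t \right)} = -2 + 3 t^{2}$
$T{\left(y \right)} = - \frac{676}{y}$ ($T{\left(y \right)} = 4 \left(- \frac{169}{y}\right) = - \frac{676}{y}$)
$\frac{15 \left(-1234\right)}{-26929} + \frac{T{\left(j{\left(-11 \right)} \right)}}{\left(-32\right) \left(-35\right) - 58} = \frac{15 \left(-1234\right)}{-26929} + \frac{\left(-676\right) \frac{1}{-2 + 3 \left(-11\right)^{2}}}{\left(-32\right) \left(-35\right) - 58} = \left(-18510\right) \left(- \frac{1}{26929}\right) + \frac{\left(-676\right) \frac{1}{-2 + 3 \cdot 121}}{1120 - 58} = \frac{18510}{26929} + \frac{\left(-676\right) \frac{1}{-2 + 363}}{1062} = \frac{18510}{26929} + - \frac{676}{361} \cdot \frac{1}{1062} = \frac{18510}{26929} + \left(-676\right) \frac{1}{361} \cdot \frac{1}{1062} = \frac{18510}{26929} - \frac{338}{191691} = \frac{3539098408}{5162046939}$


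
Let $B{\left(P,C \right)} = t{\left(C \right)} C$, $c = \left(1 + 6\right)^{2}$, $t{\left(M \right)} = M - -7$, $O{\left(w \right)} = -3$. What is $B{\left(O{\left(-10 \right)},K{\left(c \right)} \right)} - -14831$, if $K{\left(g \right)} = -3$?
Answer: $14819$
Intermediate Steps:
$t{\left(M \right)} = 7 + M$ ($t{\left(M \right)} = M + 7 = 7 + M$)
$c = 49$ ($c = 7^{2} = 49$)
$B{\left(P,C \right)} = C \left(7 + C\right)$ ($B{\left(P,C \right)} = \left(7 + C\right) C = C \left(7 + C\right)$)
$B{\left(O{\left(-10 \right)},K{\left(c \right)} \right)} - -14831 = - 3 \left(7 - 3\right) - -14831 = \left(-3\right) 4 + 14831 = -12 + 14831 = 14819$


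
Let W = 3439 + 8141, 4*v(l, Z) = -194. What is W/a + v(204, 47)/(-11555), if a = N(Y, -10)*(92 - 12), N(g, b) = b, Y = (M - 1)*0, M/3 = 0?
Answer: -1337681/92440 ≈ -14.471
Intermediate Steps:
M = 0 (M = 3*0 = 0)
v(l, Z) = -97/2 (v(l, Z) = (¼)*(-194) = -97/2)
Y = 0 (Y = (0 - 1)*0 = -1*0 = 0)
a = -800 (a = -10*(92 - 12) = -10*80 = -800)
W = 11580
W/a + v(204, 47)/(-11555) = 11580/(-800) - 97/2/(-11555) = 11580*(-1/800) - 97/2*(-1/11555) = -579/40 + 97/23110 = -1337681/92440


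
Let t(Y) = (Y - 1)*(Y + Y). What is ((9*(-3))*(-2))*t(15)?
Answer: 22680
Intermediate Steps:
t(Y) = 2*Y*(-1 + Y) (t(Y) = (-1 + Y)*(2*Y) = 2*Y*(-1 + Y))
((9*(-3))*(-2))*t(15) = ((9*(-3))*(-2))*(2*15*(-1 + 15)) = (-27*(-2))*(2*15*14) = 54*420 = 22680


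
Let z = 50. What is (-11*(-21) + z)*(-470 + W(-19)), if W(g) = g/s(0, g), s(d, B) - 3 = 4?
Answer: -929829/7 ≈ -1.3283e+5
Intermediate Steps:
s(d, B) = 7 (s(d, B) = 3 + 4 = 7)
W(g) = g/7
(-11*(-21) + z)*(-470 + W(-19)) = (-11*(-21) + 50)*(-470 + (⅐)*(-19)) = (231 + 50)*(-470 - 19/7) = 281*(-3309/7) = -929829/7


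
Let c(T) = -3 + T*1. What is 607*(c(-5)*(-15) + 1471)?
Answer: 965737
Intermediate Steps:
c(T) = -3 + T
607*(c(-5)*(-15) + 1471) = 607*((-3 - 5)*(-15) + 1471) = 607*(-8*(-15) + 1471) = 607*(120 + 1471) = 607*1591 = 965737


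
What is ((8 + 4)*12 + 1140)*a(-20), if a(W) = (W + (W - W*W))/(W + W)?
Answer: 14124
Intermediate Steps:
a(W) = (-W**2 + 2*W)/(2*W) (a(W) = (W + (W - W**2))/((2*W)) = (-W**2 + 2*W)*(1/(2*W)) = (-W**2 + 2*W)/(2*W))
((8 + 4)*12 + 1140)*a(-20) = ((8 + 4)*12 + 1140)*(1 - 1/2*(-20)) = (12*12 + 1140)*(1 + 10) = (144 + 1140)*11 = 1284*11 = 14124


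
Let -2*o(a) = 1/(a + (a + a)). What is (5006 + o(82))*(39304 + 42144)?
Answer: 50150608262/123 ≈ 4.0773e+8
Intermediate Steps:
o(a) = -1/(6*a) (o(a) = -1/(2*(a + (a + a))) = -1/(2*(a + 2*a)) = -1/(3*a)/2 = -1/(6*a))
(5006 + o(82))*(39304 + 42144) = (5006 - 1/6/82)*(39304 + 42144) = (5006 - 1/6*1/82)*81448 = (5006 - 1/492)*81448 = (2462951/492)*81448 = 50150608262/123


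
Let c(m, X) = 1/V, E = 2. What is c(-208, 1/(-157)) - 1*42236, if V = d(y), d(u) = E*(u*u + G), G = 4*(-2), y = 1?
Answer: -591305/14 ≈ -42236.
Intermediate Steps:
G = -8
d(u) = -16 + 2*u² (d(u) = 2*(u*u - 8) = 2*(u² - 8) = 2*(-8 + u²) = -16 + 2*u²)
V = -14 (V = -16 + 2*1² = -16 + 2*1 = -16 + 2 = -14)
c(m, X) = -1/14 (c(m, X) = 1/(-14) = -1/14)
c(-208, 1/(-157)) - 1*42236 = -1/14 - 1*42236 = -1/14 - 42236 = -591305/14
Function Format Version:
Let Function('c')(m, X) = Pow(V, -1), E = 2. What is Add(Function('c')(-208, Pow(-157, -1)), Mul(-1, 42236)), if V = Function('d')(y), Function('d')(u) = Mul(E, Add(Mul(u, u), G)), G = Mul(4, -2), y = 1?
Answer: Rational(-591305, 14) ≈ -42236.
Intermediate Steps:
G = -8
Function('d')(u) = Add(-16, Mul(2, Pow(u, 2))) (Function('d')(u) = Mul(2, Add(Mul(u, u), -8)) = Mul(2, Add(Pow(u, 2), -8)) = Mul(2, Add(-8, Pow(u, 2))) = Add(-16, Mul(2, Pow(u, 2))))
V = -14 (V = Add(-16, Mul(2, Pow(1, 2))) = Add(-16, Mul(2, 1)) = Add(-16, 2) = -14)
Function('c')(m, X) = Rational(-1, 14) (Function('c')(m, X) = Pow(-14, -1) = Rational(-1, 14))
Add(Function('c')(-208, Pow(-157, -1)), Mul(-1, 42236)) = Add(Rational(-1, 14), Mul(-1, 42236)) = Add(Rational(-1, 14), -42236) = Rational(-591305, 14)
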